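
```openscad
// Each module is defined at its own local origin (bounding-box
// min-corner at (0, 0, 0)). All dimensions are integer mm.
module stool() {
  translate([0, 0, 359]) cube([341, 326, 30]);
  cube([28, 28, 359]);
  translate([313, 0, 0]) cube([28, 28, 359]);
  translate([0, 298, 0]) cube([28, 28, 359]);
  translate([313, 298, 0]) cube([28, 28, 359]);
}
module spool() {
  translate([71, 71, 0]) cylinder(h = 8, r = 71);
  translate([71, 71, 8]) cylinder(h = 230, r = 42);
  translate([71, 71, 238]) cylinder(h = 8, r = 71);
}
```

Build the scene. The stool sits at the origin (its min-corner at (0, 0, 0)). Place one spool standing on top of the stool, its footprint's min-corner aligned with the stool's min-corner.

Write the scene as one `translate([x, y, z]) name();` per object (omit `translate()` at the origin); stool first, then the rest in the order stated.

stool();
translate([0, 0, 389]) spool();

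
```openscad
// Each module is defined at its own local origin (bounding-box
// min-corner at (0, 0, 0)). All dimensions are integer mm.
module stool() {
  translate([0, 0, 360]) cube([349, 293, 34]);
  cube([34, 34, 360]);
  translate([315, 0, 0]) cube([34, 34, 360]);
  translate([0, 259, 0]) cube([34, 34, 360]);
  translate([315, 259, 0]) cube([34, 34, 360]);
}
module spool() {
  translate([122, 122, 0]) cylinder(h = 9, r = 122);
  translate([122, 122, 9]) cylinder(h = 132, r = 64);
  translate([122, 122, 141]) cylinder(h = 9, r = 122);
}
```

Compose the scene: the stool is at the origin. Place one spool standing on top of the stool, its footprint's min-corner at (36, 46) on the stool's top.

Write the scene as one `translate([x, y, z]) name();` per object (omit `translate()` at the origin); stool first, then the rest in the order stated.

stool();
translate([36, 46, 394]) spool();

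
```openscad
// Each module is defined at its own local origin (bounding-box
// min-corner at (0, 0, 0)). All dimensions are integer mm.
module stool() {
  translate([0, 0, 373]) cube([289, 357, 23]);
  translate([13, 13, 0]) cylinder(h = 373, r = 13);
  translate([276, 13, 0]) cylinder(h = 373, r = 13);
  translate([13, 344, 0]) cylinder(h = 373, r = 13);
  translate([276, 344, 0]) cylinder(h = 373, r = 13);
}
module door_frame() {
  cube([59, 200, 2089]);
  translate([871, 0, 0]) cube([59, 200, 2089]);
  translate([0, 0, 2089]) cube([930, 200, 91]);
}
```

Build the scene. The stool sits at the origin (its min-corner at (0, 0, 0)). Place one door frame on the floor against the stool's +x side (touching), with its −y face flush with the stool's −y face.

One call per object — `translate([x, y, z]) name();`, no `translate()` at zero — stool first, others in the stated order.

stool();
translate([289, 0, 0]) door_frame();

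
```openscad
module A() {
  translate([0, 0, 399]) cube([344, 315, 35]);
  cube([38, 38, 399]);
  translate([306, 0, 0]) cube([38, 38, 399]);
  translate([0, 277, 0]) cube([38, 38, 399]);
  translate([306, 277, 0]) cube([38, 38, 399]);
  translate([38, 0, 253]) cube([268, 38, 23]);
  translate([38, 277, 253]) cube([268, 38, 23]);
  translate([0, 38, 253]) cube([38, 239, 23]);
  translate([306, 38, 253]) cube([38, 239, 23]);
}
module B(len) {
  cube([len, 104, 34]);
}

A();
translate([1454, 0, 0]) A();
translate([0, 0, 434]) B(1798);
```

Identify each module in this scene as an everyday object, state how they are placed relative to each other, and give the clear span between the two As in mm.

A is a stool. B is a beam. A beam spans the tops of two stools. The clear span between the two stools is 1110 mm.

Second stool starts at x = 1454; first ends at x = 344; clear span = 1454 − 344 = 1110 mm.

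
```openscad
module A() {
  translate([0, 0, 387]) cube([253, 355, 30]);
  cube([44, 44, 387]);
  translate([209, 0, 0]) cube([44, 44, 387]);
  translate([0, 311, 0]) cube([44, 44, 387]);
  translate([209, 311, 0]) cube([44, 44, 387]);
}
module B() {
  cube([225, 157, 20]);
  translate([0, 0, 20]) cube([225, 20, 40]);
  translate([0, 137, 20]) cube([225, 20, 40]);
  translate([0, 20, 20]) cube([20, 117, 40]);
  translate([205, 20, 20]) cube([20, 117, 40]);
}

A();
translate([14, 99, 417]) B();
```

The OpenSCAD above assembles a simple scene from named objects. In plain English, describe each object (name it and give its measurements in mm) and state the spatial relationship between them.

A is a simple wooden stool: a rectangular seat 253 mm (x) by 355 mm (y), 30 mm thick, top face at z = 417 mm, on four square legs, each 44×44 mm in cross-section. The legs rest on z = 0, each flush with a corner of the seat.

B is an open-topped rectangular box: outside dimensions 225×157×60 mm, with a uniform wall and base thickness of 20 mm. The base is a full 225×157 slab on the floor; four walls sit on top of the base. The front and back walls (the −y and +y sides) span the full width; the two side walls fit between them.

The open box is on top of the stool, centred.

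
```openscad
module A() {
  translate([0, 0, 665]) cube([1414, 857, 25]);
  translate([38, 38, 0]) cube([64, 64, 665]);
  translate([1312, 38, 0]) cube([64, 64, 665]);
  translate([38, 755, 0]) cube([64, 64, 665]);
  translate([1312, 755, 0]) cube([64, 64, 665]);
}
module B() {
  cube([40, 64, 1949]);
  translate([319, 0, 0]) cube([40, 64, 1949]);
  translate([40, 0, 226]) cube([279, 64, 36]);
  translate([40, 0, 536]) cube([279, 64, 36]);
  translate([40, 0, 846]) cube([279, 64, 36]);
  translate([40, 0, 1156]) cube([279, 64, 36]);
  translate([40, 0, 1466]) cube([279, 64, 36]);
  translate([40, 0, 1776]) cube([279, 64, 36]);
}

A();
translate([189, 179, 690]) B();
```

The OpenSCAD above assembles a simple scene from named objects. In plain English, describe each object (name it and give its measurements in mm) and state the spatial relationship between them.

A is a table with a 1414×857 mm rectangular top, 25 mm thick, top surface at z = 690 mm, supported by four 64×64 mm square legs, each inset 38 mm from the nearest pair of top edges, running from the floor.

B is a straight ladder. Two 40×64 mm vertical rails, 1949 mm tall, stand 359 mm apart (outside-to-outside) with their front faces coplanar on the −y side. 6 rungs, each 64 mm deep and 36 mm tall, span between the inner faces of the rails, front faces flush with the rails. The lowest rung's underside is at z = 226 mm and rungs are spaced 310 mm apart (underside to underside).

The ladder is on top of the table.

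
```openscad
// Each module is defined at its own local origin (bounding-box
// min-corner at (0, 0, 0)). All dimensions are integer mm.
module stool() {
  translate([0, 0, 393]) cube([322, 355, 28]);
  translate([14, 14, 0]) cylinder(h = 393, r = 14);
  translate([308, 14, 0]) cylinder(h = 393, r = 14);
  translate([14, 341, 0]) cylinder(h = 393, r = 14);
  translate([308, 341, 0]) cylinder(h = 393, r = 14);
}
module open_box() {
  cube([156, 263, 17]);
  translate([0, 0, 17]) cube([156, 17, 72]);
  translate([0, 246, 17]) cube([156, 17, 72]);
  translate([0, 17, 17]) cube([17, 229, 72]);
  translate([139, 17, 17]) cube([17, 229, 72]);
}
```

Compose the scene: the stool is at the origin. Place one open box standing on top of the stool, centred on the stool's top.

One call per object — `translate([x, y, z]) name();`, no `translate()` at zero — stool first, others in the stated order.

stool();
translate([83, 46, 421]) open_box();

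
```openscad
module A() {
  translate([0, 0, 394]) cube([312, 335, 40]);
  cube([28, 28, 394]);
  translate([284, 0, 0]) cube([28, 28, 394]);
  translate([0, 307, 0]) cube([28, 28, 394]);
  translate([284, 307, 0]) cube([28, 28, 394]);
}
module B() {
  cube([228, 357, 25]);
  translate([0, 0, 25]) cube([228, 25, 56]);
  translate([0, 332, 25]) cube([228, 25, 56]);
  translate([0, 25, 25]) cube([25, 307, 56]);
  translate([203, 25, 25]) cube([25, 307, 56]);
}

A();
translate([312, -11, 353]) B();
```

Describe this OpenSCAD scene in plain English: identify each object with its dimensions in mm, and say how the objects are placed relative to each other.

A is a simple wooden stool: a rectangular seat 312 mm (x) by 335 mm (y), 40 mm thick, top face at z = 434 mm, on four square legs, each 28×28 mm in cross-section. The legs rest on z = 0, each flush with a corner of the seat.

B is an open-topped rectangular box: outside dimensions 228×357×81 mm, with a uniform wall and base thickness of 25 mm. The base is a full 228×357 slab on the floor; four walls sit on top of the base. The front and back walls (the −y and +y sides) span the full width; the two side walls fit between them.

The open box is beside the stool with their tops flush at z = 434.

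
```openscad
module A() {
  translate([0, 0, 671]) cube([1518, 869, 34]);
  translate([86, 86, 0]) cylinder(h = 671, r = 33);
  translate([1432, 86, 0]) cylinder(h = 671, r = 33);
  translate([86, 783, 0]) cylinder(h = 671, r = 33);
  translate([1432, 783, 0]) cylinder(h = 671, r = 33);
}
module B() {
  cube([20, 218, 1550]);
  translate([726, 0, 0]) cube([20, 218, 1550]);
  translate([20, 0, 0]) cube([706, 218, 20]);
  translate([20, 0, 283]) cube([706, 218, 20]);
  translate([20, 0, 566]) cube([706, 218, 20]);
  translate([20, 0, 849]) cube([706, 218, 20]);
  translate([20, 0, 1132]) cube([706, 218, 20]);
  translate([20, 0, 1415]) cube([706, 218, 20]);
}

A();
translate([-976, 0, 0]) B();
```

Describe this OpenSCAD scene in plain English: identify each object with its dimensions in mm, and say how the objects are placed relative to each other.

A is a rectangular dining table. The top is 1518×869×34 mm with its upper surface at z = 705 mm. It stands on four round legs of 66 mm diameter, each leg's bounding box inset 53 mm from the nearest pair of top edges, running from the floor to the underside of the top.

B is an open bookshelf. Two side panels, each 20 mm thick, 218 mm deep and 1550 mm tall, stand 746 mm apart (outside-to-outside). Between them sit 6 shelves, each 20 mm thick and 218 mm deep, spanning the full gap between the sides. The bottom shelf rests on the floor (its underside at z = 0) and the clear gap between one shelf's top and the next shelf's underside is 263 mm.

The bookshelf is on the floor beside the table on its −x side.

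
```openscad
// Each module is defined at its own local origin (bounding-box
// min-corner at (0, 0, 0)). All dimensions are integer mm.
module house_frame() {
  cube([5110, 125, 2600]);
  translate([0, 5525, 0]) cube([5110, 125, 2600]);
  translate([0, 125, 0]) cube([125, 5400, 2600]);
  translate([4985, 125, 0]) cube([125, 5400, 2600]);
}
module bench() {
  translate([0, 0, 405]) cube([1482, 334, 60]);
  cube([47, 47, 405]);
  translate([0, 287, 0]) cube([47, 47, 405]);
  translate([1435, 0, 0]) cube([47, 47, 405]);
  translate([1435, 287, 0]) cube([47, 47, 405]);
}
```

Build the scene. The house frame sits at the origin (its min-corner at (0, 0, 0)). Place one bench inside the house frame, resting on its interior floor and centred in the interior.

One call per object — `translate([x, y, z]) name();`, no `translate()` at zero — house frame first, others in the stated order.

house_frame();
translate([1814, 2658, 0]) bench();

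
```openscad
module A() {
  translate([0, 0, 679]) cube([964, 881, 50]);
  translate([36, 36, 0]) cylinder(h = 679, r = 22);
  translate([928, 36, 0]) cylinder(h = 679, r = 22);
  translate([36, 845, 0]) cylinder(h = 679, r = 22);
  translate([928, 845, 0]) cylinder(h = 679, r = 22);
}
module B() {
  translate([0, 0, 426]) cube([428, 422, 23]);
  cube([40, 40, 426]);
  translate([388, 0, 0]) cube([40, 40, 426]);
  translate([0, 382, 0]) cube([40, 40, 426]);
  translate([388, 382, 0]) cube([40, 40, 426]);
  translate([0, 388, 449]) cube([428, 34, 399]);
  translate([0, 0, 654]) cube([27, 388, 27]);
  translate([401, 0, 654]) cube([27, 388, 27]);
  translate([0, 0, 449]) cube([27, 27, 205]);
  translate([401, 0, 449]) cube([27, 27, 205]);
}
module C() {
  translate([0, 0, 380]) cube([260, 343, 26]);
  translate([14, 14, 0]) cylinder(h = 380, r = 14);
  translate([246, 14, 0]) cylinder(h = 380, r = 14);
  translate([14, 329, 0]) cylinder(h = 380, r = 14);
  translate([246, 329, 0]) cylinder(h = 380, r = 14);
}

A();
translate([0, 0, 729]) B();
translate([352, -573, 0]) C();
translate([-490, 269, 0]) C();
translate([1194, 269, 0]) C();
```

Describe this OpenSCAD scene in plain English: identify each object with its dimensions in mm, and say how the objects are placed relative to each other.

A is a table with a 964×881 mm rectangular top, 50 mm thick, top surface at z = 729 mm, supported by four round legs of 44 mm diameter, each leg's bounding box inset 14 mm from the nearest pair of top edges, running from the floor.

B is a chair: 428×422 mm seat, 23 mm thick, top at z = 449 mm, on four 40 mm square corner legs flush with the seat edges. A 34 mm thick backrest slab spans the full seat width, extending 399 mm above the seat top, its back face flush with the seat's +y edge. Two armrests of 27×27 mm section run along each side from the seat's front edge to the front of the backrest, top faces 232 mm above the seat top and outer faces flush with the seat's x-edges; a 27×27 mm post under the front of each armrest stands on the seat at the front corner.

C is a four-legged stool. The seat is a 260×343×26 mm slab whose top surface is at z = 406 mm; four round legs, each 28 mm in diameter, run from the floor (z = 0) to the underside of the seat, each leg's axis is inset half a diameter from the nearest pair of seat edges (so the leg's bounding box is flush with the corner).

The chair is on top of the table. Three stools sit around the table at the −y, −x, +x sides.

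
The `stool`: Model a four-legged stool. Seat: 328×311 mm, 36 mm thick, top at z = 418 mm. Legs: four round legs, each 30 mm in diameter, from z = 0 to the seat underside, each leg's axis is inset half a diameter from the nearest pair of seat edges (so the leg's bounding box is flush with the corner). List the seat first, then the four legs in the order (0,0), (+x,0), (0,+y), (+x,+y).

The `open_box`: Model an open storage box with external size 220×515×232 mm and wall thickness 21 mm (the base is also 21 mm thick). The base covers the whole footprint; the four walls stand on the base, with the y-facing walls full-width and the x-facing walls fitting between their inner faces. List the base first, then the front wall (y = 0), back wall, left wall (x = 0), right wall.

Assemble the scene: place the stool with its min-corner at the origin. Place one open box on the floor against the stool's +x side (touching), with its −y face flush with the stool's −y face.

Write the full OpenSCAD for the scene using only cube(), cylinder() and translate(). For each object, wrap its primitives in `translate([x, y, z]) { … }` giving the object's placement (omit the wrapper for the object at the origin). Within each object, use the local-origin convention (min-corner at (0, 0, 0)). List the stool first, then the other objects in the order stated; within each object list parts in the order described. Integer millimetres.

translate([0, 0, 382]) cube([328, 311, 36]);
translate([15, 15, 0]) cylinder(h = 382, r = 15);
translate([313, 15, 0]) cylinder(h = 382, r = 15);
translate([15, 296, 0]) cylinder(h = 382, r = 15);
translate([313, 296, 0]) cylinder(h = 382, r = 15);
translate([328, 0, 0]) {
  cube([220, 515, 21]);
  translate([0, 0, 21]) cube([220, 21, 211]);
  translate([0, 494, 21]) cube([220, 21, 211]);
  translate([0, 21, 21]) cube([21, 473, 211]);
  translate([199, 21, 21]) cube([21, 473, 211]);
}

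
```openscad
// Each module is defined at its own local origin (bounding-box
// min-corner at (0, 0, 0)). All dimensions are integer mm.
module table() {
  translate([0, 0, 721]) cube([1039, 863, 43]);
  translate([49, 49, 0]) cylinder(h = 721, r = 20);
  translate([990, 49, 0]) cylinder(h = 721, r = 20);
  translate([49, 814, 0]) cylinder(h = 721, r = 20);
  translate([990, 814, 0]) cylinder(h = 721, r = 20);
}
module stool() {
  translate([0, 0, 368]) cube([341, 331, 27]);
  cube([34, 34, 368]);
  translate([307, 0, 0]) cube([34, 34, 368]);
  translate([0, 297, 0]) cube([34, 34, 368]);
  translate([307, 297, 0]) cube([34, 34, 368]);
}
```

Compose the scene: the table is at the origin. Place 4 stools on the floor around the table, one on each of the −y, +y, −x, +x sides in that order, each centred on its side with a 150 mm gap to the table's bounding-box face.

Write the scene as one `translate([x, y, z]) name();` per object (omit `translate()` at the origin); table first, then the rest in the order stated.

table();
translate([349, -481, 0]) stool();
translate([349, 1013, 0]) stool();
translate([-491, 266, 0]) stool();
translate([1189, 266, 0]) stool();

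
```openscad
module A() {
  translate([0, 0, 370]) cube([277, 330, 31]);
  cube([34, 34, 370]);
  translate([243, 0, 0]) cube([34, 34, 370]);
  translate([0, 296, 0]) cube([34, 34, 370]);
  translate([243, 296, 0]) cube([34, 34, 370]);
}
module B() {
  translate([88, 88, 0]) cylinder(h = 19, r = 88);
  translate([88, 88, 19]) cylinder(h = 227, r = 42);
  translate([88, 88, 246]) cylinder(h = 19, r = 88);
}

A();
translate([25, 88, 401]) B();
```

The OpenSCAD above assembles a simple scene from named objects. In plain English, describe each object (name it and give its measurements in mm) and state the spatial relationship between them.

A is a four-legged stool. The seat is 277×330 mm, 31 mm thick, top at z = 401 mm. It stands on four square legs, each 34×34 mm in cross-section, from z = 0 to the seat underside, each flush with a corner of the seat.

B is a spool: two coaxial disc flanges of radius 88 mm and thickness 19 mm, joined by a core cylinder of radius 42 mm and height 227 mm. The lower flange rests on z = 0 and the three cylinders share a vertical axis.

The spool is on top of the stool.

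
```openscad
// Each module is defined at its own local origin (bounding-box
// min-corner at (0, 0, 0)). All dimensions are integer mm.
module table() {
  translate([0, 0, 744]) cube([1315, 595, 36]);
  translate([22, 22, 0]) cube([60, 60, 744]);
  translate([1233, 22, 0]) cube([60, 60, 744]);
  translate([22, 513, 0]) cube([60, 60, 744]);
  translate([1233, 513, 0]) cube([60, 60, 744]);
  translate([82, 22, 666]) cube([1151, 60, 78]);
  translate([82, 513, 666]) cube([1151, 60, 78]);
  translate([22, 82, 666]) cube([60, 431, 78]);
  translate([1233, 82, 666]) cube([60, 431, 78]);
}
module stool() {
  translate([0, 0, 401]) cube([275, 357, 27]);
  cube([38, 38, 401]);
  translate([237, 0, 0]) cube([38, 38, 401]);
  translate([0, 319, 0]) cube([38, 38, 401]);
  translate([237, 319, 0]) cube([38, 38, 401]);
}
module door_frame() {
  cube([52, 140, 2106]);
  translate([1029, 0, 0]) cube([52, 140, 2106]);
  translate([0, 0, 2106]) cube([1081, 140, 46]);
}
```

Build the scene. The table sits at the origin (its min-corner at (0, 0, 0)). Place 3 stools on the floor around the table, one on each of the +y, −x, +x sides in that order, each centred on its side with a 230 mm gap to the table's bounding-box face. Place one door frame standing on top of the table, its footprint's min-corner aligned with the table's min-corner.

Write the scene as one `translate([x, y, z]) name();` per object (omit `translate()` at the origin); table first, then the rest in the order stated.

table();
translate([520, 825, 0]) stool();
translate([-505, 119, 0]) stool();
translate([1545, 119, 0]) stool();
translate([0, 0, 780]) door_frame();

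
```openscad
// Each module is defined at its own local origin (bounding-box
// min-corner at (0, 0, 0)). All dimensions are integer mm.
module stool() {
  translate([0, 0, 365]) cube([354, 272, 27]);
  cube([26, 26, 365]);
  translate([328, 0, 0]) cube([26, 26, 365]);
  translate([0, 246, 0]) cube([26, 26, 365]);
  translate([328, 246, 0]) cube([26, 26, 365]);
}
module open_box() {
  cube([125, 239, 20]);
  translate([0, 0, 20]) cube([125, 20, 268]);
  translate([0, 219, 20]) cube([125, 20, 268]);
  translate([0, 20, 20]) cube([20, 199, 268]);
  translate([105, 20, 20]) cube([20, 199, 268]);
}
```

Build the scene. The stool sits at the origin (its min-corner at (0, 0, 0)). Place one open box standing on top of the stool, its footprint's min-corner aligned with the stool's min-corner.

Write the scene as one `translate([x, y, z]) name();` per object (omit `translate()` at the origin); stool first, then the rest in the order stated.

stool();
translate([0, 0, 392]) open_box();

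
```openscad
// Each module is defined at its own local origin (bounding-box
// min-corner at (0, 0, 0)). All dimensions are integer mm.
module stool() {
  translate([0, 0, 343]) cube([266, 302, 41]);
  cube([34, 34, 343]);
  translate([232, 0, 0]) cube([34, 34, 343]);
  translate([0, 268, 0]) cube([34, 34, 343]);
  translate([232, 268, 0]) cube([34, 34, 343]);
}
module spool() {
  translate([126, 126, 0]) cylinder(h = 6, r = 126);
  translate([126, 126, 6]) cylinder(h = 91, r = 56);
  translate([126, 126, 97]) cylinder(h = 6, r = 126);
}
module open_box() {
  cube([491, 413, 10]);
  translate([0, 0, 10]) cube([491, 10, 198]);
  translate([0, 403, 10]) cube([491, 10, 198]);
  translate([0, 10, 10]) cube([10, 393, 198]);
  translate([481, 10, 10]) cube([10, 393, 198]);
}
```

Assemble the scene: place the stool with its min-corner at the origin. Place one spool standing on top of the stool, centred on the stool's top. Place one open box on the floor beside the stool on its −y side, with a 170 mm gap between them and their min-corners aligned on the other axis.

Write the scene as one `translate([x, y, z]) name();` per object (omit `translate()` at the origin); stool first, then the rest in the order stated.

stool();
translate([7, 25, 384]) spool();
translate([0, -583, 0]) open_box();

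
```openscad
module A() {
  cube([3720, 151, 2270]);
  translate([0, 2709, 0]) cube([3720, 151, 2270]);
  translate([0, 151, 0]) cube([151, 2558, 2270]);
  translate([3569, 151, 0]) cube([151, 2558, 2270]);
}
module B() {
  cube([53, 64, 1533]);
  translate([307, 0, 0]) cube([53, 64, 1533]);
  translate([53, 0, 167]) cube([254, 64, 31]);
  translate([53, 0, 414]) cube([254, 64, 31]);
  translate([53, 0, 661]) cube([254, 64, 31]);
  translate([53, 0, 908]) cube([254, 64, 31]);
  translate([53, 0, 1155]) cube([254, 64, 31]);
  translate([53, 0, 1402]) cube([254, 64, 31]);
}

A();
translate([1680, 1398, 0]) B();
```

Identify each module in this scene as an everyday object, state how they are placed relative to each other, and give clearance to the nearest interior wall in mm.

Clearances: x = 1529, y = 1247; minimum 1247 mm.

A is a house frame. B is a ladder. The ladder sits inside the house frame, centred. The clearance to the nearest interior wall is 1247 mm.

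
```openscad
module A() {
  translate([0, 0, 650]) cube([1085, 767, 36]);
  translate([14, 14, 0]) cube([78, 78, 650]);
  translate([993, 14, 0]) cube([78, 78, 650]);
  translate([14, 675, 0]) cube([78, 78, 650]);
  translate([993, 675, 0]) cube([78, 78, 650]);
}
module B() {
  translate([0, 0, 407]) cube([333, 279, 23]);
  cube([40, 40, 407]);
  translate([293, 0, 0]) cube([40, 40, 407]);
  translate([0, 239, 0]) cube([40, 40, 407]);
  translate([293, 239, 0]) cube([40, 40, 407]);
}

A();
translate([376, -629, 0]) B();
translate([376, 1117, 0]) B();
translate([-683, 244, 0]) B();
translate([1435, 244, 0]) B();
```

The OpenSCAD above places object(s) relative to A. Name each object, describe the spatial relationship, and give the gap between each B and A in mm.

Each stool's nearest face is 350 mm from the table's bounding box.

A is a table. B is a stool. Four stools sit around the table at the −y, +y, −x, +x sides. The gap between each stool and the table is 350 mm.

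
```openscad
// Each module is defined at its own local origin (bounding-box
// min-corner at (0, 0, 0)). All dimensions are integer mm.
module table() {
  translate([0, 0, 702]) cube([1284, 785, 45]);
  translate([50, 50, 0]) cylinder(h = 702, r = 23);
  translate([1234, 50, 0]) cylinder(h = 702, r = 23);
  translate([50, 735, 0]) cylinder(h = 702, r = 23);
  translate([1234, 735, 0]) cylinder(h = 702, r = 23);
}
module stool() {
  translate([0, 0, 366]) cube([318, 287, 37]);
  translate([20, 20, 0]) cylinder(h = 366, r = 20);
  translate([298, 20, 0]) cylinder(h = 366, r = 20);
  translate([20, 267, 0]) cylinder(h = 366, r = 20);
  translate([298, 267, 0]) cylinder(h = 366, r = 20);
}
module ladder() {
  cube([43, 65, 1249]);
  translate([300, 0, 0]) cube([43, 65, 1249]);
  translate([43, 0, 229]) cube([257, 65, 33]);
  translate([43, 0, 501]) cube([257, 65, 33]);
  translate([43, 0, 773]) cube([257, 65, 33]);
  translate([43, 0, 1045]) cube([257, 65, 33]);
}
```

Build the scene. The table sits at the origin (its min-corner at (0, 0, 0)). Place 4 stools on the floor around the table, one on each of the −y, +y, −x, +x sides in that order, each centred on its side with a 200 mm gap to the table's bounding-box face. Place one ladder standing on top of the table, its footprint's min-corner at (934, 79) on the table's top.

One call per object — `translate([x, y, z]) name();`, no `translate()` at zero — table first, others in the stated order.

table();
translate([483, -487, 0]) stool();
translate([483, 985, 0]) stool();
translate([-518, 249, 0]) stool();
translate([1484, 249, 0]) stool();
translate([934, 79, 747]) ladder();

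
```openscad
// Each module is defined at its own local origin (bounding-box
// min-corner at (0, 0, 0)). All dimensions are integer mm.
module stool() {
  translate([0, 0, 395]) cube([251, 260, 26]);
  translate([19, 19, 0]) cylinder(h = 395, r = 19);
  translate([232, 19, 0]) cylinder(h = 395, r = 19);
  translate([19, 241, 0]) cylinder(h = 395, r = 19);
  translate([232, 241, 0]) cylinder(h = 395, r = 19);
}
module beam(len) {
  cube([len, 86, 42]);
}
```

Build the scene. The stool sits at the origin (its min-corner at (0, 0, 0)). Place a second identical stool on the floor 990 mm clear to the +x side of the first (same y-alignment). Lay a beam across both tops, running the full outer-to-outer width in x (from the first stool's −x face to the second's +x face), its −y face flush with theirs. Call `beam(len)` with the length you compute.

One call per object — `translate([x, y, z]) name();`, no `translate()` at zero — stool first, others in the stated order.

stool();
translate([1241, 0, 0]) stool();
translate([0, 0, 421]) beam(1492);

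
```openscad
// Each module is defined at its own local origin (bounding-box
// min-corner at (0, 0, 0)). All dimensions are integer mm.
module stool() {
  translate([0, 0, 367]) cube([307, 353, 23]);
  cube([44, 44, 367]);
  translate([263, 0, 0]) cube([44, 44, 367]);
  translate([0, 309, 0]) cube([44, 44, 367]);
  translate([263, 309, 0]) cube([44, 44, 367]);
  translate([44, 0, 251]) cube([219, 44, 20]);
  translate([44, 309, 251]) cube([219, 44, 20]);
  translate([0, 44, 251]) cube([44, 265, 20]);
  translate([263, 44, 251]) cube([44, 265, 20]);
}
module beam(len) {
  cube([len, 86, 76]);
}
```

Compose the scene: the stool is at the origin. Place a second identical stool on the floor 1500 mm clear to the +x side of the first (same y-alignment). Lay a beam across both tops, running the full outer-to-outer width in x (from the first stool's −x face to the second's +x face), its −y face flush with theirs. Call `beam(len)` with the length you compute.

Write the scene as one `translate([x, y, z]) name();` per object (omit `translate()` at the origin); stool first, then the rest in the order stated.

stool();
translate([1807, 0, 0]) stool();
translate([0, 0, 390]) beam(2114);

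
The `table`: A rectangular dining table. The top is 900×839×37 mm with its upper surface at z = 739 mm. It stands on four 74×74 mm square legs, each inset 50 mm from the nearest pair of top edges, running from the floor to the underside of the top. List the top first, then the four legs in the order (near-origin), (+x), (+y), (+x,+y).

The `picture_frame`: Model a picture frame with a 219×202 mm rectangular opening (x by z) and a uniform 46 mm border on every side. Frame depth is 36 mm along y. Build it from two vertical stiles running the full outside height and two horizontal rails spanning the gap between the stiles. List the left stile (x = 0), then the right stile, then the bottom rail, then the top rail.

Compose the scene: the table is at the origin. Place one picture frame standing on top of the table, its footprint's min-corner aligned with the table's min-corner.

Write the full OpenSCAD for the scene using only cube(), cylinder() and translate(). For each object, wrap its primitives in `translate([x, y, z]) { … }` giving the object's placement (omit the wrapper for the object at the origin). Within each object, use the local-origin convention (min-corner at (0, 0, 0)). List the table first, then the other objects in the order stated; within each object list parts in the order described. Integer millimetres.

translate([0, 0, 702]) cube([900, 839, 37]);
translate([50, 50, 0]) cube([74, 74, 702]);
translate([776, 50, 0]) cube([74, 74, 702]);
translate([50, 715, 0]) cube([74, 74, 702]);
translate([776, 715, 0]) cube([74, 74, 702]);
translate([0, 0, 739]) {
  cube([46, 36, 294]);
  translate([265, 0, 0]) cube([46, 36, 294]);
  translate([46, 0, 0]) cube([219, 36, 46]);
  translate([46, 0, 248]) cube([219, 36, 46]);
}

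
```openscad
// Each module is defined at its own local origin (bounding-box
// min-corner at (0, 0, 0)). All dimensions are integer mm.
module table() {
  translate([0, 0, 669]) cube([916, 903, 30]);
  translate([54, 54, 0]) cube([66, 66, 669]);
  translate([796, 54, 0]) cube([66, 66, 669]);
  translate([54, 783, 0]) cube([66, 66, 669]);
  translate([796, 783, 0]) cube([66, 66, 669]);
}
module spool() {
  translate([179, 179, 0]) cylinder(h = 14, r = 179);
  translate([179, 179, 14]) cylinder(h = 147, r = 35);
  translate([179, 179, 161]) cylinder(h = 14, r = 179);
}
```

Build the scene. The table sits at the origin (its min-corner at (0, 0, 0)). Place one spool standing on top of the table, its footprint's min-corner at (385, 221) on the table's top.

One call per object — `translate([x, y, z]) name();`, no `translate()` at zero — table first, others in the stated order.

table();
translate([385, 221, 699]) spool();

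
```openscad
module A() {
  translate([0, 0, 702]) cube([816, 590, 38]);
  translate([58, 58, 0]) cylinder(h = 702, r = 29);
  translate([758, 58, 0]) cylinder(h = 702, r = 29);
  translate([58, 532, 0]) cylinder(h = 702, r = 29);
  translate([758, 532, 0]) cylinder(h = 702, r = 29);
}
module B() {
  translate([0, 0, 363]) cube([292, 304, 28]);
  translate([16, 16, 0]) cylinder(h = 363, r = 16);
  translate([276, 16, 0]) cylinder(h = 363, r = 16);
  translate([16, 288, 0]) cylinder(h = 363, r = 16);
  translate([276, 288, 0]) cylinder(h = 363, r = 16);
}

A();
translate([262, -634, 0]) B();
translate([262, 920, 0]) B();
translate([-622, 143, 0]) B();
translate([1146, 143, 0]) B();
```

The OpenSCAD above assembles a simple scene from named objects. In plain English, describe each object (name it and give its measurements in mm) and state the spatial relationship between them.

A is a table with a 816×590 mm rectangular top, 38 mm thick, top surface at z = 740 mm, supported by four round legs of 58 mm diameter, each leg's bounding box inset 29 mm from the nearest pair of top edges, running from the floor.

B is a simple wooden stool: a rectangular seat 292 mm (x) by 304 mm (y), 28 mm thick, top face at z = 391 mm, on four round legs, each 32 mm in diameter. The legs rest on z = 0, each leg's axis is inset half a diameter from the nearest pair of seat edges (so the leg's bounding box is flush with the corner).

Four stools sit around the table at the −y, +y, −x, +x sides.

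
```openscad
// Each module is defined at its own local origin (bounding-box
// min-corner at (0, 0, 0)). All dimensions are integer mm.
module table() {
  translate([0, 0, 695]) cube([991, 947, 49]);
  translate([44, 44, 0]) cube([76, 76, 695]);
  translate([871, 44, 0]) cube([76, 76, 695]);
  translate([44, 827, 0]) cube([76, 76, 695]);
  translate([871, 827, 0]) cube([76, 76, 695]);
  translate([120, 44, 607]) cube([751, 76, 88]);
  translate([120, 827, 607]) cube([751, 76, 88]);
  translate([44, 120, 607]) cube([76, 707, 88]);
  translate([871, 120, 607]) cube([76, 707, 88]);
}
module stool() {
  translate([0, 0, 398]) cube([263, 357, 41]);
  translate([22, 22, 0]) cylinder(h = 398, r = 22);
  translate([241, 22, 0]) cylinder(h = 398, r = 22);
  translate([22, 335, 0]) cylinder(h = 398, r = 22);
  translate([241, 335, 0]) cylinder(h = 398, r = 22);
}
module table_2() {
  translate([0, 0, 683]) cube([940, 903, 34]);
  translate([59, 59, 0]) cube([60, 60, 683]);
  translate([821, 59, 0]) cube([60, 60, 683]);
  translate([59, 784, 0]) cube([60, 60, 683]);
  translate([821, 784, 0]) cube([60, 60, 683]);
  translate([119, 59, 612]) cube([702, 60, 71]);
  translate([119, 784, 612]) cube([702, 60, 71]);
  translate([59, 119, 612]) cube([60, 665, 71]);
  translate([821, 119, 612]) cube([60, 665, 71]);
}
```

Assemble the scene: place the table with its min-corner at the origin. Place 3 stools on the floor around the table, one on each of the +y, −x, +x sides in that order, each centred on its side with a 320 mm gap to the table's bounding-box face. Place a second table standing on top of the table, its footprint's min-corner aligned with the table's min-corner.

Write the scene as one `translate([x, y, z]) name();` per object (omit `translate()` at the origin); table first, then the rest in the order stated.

table();
translate([364, 1267, 0]) stool();
translate([-583, 295, 0]) stool();
translate([1311, 295, 0]) stool();
translate([0, 0, 744]) table_2();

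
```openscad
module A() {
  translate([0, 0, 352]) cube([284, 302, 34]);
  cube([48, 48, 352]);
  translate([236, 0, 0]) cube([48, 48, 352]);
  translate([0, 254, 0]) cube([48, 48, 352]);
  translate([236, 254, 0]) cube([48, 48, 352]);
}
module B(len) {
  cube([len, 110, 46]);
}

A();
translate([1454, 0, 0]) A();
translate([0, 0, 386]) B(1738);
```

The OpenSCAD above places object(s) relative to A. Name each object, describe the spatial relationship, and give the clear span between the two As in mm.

Second stool starts at x = 1454; first ends at x = 284; clear span = 1454 − 284 = 1170 mm.

A is a stool. B is a beam. A beam spans the tops of two stools. The clear span between the two stools is 1170 mm.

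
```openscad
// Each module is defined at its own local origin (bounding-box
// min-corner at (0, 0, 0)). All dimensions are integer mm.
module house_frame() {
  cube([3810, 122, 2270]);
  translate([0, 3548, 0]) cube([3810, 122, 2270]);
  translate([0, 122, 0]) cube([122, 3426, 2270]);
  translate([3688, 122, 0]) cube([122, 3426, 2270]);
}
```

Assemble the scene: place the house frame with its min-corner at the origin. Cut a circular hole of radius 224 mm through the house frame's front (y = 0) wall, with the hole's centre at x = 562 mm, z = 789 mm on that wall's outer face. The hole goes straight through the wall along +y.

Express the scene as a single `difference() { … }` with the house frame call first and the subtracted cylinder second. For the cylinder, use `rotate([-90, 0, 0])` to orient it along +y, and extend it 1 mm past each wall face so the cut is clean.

difference() {
  house_frame();
  translate([562, -1, 789]) rotate([-90, 0, 0]) cylinder(h = 124, r = 224);
}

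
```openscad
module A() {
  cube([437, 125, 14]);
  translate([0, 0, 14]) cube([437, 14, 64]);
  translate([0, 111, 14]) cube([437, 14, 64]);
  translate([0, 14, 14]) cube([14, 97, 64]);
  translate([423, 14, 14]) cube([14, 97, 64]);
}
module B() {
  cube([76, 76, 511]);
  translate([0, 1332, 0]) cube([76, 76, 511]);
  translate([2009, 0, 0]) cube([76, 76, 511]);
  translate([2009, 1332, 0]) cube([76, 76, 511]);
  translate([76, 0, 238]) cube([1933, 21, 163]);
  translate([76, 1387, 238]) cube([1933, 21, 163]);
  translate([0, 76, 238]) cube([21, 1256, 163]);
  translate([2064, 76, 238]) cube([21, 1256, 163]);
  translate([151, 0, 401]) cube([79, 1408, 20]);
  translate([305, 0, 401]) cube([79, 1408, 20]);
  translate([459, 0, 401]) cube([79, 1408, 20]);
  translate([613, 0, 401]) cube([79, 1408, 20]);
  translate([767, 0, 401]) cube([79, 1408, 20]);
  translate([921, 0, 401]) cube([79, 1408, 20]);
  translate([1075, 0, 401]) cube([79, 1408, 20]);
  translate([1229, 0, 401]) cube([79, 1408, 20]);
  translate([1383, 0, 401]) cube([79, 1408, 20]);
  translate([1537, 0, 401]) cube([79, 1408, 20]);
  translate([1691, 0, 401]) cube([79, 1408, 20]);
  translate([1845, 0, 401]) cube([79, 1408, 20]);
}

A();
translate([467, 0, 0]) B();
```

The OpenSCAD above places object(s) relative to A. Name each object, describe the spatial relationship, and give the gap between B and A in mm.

A is an open box. B is a bed frame. The bed frame is on the floor beside the open box on its +x side. The gap between the bed frame and the open box is 30 mm.

The bed frame's nearest face is 30 mm from the open box's +x face.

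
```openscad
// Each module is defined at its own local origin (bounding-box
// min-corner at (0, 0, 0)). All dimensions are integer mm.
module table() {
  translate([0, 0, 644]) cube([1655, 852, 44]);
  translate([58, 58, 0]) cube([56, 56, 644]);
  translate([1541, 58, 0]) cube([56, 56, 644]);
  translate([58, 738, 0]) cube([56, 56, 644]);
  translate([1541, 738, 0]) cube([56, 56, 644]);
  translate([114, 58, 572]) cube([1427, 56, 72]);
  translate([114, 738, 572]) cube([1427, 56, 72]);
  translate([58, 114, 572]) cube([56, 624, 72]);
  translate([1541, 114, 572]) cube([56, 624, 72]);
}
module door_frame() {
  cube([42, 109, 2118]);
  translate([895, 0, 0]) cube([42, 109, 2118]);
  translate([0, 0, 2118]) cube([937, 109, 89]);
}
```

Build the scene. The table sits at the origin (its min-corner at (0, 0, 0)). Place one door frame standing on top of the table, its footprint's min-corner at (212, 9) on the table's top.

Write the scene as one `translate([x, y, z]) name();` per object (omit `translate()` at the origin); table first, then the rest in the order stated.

table();
translate([212, 9, 688]) door_frame();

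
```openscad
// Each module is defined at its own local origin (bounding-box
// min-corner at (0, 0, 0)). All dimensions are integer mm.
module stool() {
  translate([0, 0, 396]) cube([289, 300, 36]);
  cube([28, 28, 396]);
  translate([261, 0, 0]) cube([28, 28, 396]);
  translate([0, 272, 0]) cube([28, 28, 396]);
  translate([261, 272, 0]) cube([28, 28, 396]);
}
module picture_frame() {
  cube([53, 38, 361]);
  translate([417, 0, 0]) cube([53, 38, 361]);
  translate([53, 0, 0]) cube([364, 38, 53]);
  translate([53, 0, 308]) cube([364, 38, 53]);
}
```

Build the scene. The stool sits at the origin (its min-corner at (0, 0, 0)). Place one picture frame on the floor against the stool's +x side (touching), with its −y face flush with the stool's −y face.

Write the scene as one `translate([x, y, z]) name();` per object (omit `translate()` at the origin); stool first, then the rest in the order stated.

stool();
translate([289, 0, 0]) picture_frame();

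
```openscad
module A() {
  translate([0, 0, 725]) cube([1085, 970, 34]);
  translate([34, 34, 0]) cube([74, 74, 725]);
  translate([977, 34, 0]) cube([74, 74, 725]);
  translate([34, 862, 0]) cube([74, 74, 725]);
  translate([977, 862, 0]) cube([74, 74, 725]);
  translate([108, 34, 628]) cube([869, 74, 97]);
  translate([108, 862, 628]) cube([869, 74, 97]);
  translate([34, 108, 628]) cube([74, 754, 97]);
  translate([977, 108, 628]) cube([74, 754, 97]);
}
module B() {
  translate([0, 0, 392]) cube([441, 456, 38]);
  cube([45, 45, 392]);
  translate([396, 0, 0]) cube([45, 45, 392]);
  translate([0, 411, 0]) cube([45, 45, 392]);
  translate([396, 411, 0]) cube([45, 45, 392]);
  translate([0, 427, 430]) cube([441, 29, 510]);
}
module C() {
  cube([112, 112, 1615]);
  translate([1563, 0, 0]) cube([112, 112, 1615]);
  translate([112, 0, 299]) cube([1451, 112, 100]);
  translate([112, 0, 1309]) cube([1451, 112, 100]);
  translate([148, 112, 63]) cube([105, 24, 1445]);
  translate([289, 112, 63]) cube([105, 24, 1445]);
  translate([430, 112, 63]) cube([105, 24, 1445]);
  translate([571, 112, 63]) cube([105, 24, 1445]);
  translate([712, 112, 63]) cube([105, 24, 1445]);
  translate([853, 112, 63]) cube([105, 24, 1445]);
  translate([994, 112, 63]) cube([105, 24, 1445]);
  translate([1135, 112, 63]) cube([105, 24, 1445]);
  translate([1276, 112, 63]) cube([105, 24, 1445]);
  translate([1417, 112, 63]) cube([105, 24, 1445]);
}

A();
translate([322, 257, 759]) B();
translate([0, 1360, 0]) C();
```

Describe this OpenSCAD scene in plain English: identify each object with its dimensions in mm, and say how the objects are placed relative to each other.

A is a rectangular dining table. The top is 1085×970×34 mm with its upper surface at z = 759 mm. It stands on four 74×74 mm square legs, each inset 34 mm from the nearest pair of top edges, running from the floor to the underside of the top. Four apron rails, 74 mm thick and 97 mm tall, run between adjacent legs with their top edges flush with the underside of the top and their outer faces flush with the legs' outer faces.

B is a chair. The seat is a 441×456×38 mm slab with its top at z = 430 mm, on four 45×45 mm corner legs (flush with the seat edges, standing on z = 0). A flat backrest 29 mm thick, 510 mm tall, spans the full seat width and rises from the seat top along its +y edge, rear face flush with the rear of the seat.

C is a fence section. Two 112×112 mm posts, 1615 mm tall, stand on the floor with a clear span of 1451 mm between their inner faces. Two horizontal rails of 112×100 mm section span the gap between the posts with their undersides at z = 299 mm and z = 1309 mm, flush with the posts' −y face. 10 pickets, each 105 mm wide, 24 mm thick and 1445 mm tall, are fixed to the +y face of the rails with their bottoms at z = 63 mm, evenly spaced across the span with equal gaps (rounded down to the nearest mm) at the −x end and between each pair — any rounding remainder accumulates at the +x end.

The chair is on top of the table, centred. The fence section is on the floor beside the table on its +y side.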